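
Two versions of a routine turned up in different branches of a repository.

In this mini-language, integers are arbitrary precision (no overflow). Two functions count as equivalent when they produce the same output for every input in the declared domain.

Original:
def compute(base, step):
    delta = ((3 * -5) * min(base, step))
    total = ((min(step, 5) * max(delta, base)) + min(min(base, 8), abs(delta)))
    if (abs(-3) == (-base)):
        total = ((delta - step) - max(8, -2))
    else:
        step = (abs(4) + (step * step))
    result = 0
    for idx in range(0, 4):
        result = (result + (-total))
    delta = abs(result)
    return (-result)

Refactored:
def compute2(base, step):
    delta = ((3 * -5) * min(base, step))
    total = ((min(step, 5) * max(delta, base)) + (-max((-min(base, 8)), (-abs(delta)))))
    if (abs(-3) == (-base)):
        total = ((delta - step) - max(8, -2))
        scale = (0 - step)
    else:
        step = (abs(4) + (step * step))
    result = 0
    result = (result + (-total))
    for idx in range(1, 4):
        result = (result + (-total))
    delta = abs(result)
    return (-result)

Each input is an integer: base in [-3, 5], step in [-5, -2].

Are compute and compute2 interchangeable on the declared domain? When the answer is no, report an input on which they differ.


Comparing the listings, the differences include: arithmetic usage differs, and loop structure differs, and statement counts differ, and min/max/abs usage differs, and constant usage differs, and local variable names differ.
One worked example (base=3, step=-2) — compute: delta = 30; total = -57; (abs(-3) == (-base)) -> false; step = 8; result = 0; [idx=0]; result = 57; [idx=1]; result = 114; [idx=2]; result = 171; [idx=3]; result = 228; delta = 228; return -228; compute2: delta = 30; total = -57; (abs(-3) == (-base)) -> false; step = 8; result = 0; result = 57; [idx=1]; result = 114; [idx=2]; result = 171; [idx=3]; result = 228; delta = 228; return -228; agreement on -228.
Checked all 36 inputs in the declared domain: the outputs agree on every one.
verdict: equivalent


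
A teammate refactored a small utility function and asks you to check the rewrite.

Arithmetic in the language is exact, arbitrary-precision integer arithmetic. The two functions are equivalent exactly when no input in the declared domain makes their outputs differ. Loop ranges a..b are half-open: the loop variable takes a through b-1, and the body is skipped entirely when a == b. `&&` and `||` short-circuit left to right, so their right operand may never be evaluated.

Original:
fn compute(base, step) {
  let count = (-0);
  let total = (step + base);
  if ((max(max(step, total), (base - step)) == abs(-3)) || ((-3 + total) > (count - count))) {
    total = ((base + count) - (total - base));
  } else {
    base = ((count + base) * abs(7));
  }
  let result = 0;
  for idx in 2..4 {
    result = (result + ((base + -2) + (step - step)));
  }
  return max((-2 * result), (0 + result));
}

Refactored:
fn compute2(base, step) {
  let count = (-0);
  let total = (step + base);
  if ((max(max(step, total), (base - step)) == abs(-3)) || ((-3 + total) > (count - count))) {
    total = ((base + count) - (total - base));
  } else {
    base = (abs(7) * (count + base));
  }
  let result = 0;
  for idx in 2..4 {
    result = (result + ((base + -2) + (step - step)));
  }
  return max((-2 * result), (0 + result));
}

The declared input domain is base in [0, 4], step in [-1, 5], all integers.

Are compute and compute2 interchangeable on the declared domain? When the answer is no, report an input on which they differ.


This is a faithful refactor — same computation, different form, but the computed results match everywhere.
Tracing base=0, step=3: compute: count=0, then total=3, then ((max(max(step, total), (base - step)) == abs(-3)) || ((-3 + total) > (count - count))) is true, then total=-3, then result=0, then (idx=2), then result=-2, then (idx=3), then result=-4, then returns 8 | compute2: count=0, then total=3, then ((max(max(step, total), (base - step)) == abs(-3)) || ((-3 + total) > (count - count))) is true, then total=-3, then result=0, then (idx=2), then result=-2, then (idx=3), then result=-4, then returns 8 — matching result 8.
An exhaustive pass over the 35 declared inputs shows identical outputs.
verdict: equivalent


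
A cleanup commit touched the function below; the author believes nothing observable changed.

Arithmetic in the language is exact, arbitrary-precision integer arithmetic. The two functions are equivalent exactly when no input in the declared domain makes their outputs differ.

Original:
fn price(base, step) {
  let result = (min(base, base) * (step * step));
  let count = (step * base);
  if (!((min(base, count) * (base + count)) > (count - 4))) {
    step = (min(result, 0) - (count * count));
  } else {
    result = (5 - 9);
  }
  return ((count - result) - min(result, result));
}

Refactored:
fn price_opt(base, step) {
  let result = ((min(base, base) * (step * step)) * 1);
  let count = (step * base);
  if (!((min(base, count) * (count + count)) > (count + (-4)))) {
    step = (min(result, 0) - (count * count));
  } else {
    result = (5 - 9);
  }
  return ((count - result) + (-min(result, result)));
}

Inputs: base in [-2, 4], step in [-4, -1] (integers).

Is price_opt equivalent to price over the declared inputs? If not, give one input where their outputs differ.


Evaluate both at base=-2, step=-1.
price: result=-2, then count=2, then (!((min(base, count) * (base + count)) > (count - 4))) is false, then result=-4, then returns 10
price_opt: result=-2, then count=2, then (!((min(base, count) * (count + count)) > (count + (-4)))) is true, then step=-6, then returns 6
10 != 6, so the rewrite changes behavior.
verdict: not equivalent; witness: base=-2, step=-1


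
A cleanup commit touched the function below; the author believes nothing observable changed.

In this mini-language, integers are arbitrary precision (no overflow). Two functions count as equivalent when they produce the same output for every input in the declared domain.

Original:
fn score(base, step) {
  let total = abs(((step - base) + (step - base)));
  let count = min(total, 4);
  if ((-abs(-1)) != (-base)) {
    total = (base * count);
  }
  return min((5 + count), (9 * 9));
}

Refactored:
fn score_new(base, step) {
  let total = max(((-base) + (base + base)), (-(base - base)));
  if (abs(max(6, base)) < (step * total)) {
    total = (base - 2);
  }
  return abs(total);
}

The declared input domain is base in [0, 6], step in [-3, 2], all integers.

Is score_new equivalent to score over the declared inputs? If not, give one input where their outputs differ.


There is a counterexample at base=0, step=-3: 9 on one side, 0 on the other.
score: total becomes 6; next count becomes 4; next ((-abs(-1)) != (-base)) evaluates to true; next total becomes 0; next final value 9
score_new: total becomes 0; next (abs(max(6, base)) < (step * total)) evaluates to false; next final value 0
verdict: not equivalent; witness: base=0, step=-3


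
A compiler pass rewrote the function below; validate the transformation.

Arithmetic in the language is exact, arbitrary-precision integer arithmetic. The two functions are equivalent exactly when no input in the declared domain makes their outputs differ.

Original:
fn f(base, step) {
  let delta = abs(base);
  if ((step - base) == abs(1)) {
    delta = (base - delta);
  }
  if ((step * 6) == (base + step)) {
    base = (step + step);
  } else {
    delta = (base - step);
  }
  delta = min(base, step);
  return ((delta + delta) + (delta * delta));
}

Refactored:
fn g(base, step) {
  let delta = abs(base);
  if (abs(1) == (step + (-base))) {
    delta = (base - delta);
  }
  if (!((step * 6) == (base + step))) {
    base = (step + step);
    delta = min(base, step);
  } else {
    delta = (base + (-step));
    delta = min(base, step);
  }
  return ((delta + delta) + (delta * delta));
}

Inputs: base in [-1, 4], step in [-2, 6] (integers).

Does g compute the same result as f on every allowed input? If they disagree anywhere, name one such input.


Run the pair on base=-1, step=-2.
f: delta := 1 | ((step - base) == abs(1)): false | ((step * 6) == (base + step)): false | delta := 1 | delta := -2 | result 0
g: delta := 1 | (abs(1) == (step + (-base))): false | (!((step * 6) == (base + step))): true | base := -4 | delta := -4 | result 8
0 != 8, so the rewrite changes behavior.
verdict: not equivalent; witness: base=-1, step=-2


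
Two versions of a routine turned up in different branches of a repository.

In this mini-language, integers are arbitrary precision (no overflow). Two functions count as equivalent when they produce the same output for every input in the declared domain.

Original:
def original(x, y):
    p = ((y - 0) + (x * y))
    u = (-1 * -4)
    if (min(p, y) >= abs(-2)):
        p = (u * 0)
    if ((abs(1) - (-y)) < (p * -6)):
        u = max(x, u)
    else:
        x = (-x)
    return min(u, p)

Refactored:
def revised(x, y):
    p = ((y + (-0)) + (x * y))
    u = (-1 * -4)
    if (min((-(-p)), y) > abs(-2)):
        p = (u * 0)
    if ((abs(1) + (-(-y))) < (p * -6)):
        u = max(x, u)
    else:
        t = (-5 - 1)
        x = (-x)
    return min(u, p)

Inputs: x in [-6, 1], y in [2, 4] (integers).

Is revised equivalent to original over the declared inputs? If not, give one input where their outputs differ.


Evaluate both at x=0, y=2.
original: p = 2; u = 4; (min(p, y) >= abs(-2)) -> true; p = 0; ((abs(1) - (-y)) < (p * -6)) -> false; x = 0; return 0
revised: p = 2; u = 4; (min((-(-p)), y) > abs(-2)) -> false; ((abs(1) + (-(-y))) < (p * -6)) -> false; t = -6; x = 0; return 2
0 and 2 differ, so these are not the same function on this domain.
verdict: not equivalent; witness: x=0, y=2


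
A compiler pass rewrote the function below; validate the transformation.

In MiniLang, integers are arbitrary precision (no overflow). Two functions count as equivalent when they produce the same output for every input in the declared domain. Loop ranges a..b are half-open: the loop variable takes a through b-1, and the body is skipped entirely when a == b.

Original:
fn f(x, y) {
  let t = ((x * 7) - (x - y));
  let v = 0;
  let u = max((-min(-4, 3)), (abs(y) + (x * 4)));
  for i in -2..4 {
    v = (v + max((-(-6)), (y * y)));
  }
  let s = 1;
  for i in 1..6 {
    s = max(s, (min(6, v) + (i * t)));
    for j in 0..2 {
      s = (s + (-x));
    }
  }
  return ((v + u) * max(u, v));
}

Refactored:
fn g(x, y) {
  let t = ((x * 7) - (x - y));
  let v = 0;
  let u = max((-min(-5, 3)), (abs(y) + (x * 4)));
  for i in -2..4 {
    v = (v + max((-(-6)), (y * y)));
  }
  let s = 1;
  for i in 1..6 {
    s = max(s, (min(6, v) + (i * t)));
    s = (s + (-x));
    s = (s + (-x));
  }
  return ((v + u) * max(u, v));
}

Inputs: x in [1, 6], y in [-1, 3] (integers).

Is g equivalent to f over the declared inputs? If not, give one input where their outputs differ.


There is a counterexample at x=1, y=0: 1440 on one side, 1476 on the other.
f: t = 6; v = 0; u = 4; [i=-2]; v = 6; [i=-1]; v = 12; [i=0]; v = 18; [i=1]; v = 24; [i=2]; v = 30; [i=3]; v = 36; s = 1; [i=1]; s = 12; [j=0]; s = 11; [j=1]; s = 10; [i=2]; s = 18; [j=0]; s = 17; [j=1]; s = 16; [i=3]; s = 24; [j=0]; s = 23; [j=1]; s = 22; [i=4]; s = 30; [j=0]; s = 29; [j=1]; s = 28; [i=5]; s = 36; [j=0]; s = 35; [j=1]; s = 34; return 1440
g: t = 6; v = 0; u = 5; [i=-2]; v = 6; [i=-1]; v = 12; [i=0]; v = 18; [i=1]; v = 24; [i=2]; v = 30; [i=3]; v = 36; s = 1; [i=1]; s = 12; s = 11; s = 10; [i=2]; s = 18; s = 17; s = 16; [i=3]; s = 24; s = 23; s = 22; [i=4]; s = 30; s = 29; s = 28; [i=5]; s = 36; s = 35; s = 34; return 1476
verdict: not equivalent; witness: x=1, y=0


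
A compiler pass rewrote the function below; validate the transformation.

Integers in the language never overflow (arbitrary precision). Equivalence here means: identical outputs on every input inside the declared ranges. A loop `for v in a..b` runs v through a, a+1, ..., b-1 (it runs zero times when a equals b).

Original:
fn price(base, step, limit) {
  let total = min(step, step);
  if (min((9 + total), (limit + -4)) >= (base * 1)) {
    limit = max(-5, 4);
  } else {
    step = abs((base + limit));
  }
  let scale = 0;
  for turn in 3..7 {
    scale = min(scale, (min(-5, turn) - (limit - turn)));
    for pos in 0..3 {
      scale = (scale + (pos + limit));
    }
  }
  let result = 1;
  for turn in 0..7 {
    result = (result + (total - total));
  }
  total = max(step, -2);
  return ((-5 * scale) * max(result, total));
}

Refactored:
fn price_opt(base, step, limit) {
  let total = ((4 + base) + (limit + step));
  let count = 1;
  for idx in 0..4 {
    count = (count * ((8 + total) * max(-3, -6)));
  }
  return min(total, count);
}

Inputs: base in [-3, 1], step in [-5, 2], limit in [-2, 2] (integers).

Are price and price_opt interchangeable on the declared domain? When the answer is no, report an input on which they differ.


These are not equivalent — on base=-3, step=-5, limit=-2 the outputs split (300 vs -6).
price: total := -5 | (min((9 + total), (limit + -4)) >= (base * 1)): false | step := 5 | scale := 0 | iter turn=3: | scale := 0 | iter pos=0: | scale := -2 | iter pos=1: | scale := -3 | iter pos=2: | scale := -3 | iter turn=4: | scale := -3 | iter pos=0: | scale := -5 | iter pos=1: | scale := -6 | iter pos=2: | scale := -6 | iter turn=5: | scale := -6 | iter pos=0: | scale := -8 | iter pos=1: | scale := -9 | iter pos=2: | scale := -9 | iter turn=6: | scale := -9 | iter pos=0: | scale := -11 | iter pos=1: | scale := -12 | iter pos=2: | scale := -12 | result := 1 | iter turn=0: | result := 1 | iter turn=1: | result := 1 | iter turn=2: | result := 1 | iter turn=3: | result := 1 | iter turn=4: | result := 1 | iter turn=5: | result := 1 | iter turn=6: | result := 1 | total := 5 | result 300
price_opt: total := -6 | count := 1 | iter idx=0: | count := -6 | iter idx=1: | count := 36 | iter idx=2: | count := -216 | iter idx=3: | count := 1296 | result -6
verdict: not equivalent; witness: base=-3, step=-5, limit=-2


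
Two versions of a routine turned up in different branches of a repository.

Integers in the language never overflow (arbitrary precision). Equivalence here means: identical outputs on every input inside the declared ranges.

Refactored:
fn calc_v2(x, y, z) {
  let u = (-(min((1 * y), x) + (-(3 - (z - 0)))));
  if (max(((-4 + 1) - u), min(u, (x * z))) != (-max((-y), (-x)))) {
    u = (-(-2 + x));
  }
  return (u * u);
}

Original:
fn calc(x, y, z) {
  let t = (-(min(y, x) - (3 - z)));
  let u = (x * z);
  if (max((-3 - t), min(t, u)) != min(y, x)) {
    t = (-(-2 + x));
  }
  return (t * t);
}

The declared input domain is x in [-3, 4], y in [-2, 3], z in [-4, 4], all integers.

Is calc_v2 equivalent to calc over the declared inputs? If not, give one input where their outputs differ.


Differences: statement counts differ, plus arithmetic usage differs, plus local variable names differ, plus constant usage differs, plus min/max/abs usage differs — yet all 432 inputs agree.
verdict: equivalent


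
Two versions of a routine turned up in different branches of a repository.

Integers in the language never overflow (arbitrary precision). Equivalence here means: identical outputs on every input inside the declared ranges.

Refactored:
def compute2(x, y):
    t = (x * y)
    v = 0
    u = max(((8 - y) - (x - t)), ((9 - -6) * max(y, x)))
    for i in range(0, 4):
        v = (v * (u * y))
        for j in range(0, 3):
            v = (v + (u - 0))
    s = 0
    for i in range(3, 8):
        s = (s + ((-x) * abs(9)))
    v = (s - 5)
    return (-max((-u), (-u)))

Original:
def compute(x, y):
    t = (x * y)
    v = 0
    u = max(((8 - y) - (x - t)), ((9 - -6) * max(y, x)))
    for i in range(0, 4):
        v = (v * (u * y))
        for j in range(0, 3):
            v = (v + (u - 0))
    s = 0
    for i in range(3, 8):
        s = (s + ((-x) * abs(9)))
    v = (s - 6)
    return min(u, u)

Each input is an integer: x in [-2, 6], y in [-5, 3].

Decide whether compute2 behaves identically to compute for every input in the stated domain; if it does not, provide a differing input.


The one real change (`6` became `5`) has no effect anywhere in the declared ranges.
One worked example (x=2, y=-4) — compute: t becomes -8; next v becomes 0; next u becomes 30; next at i=0:; next v becomes 0; next at j=0:; next v becomes 30; next at j=1:; next v becomes 60; next at j=2:; next v becomes 90; next at i=1:; next v becomes -10800; next at j=0:; next v becomes -10770; next at j=1:; next v becomes -10740; next at j=2:; next v becomes -10710; next at i=2:; next v becomes 1285200; next at j=0:; next v becomes 1285230; next at j=1:; next v becomes 1285260; next at j=2:; next v becomes 1285290; next at i=3:; next v becomes -154234800; next at j=0:; next v becomes -154234770; next at j=1:; next v becomes -154234740; next at j=2:; next v becomes -154234710; next s becomes 0; next at i=3:; next s becomes -18; next at i=4:; next s becomes -36; next at i=5:; next s becomes -54; next at i=6:; next s becomes -72; next at i=7:; next s becomes -90; next v becomes -96; next final value 30; compute2: t becomes -8; next v becomes 0; next u becomes 30; next at i=0:; next v becomes 0; next at j=0:; next v becomes 30; next at j=1:; next v becomes 60; next at j=2:; next v becomes 90; next at i=1:; next v becomes -10800; next at j=0:; next v becomes -10770; next at j=1:; next v becomes -10740; next at j=2:; next v becomes -10710; next at i=2:; next v becomes 1285200; next at j=0:; next v becomes 1285230; next at j=1:; next v becomes 1285260; next at j=2:; next v becomes 1285290; next at i=3:; next v becomes -154234800; next at j=0:; next v becomes -154234770; next at j=1:; next v becomes -154234740; next at j=2:; next v becomes -154234710; next s becomes 0; next at i=3:; next s becomes -18; next at i=4:; next s becomes -36; next at i=5:; next s becomes -54; next at i=6:; next s becomes -72; next at i=7:; next s becomes -90; next v becomes -95; next final value 30; agreement on 30.
Across all 81 domain points the two functions coincide.
verdict: equivalent


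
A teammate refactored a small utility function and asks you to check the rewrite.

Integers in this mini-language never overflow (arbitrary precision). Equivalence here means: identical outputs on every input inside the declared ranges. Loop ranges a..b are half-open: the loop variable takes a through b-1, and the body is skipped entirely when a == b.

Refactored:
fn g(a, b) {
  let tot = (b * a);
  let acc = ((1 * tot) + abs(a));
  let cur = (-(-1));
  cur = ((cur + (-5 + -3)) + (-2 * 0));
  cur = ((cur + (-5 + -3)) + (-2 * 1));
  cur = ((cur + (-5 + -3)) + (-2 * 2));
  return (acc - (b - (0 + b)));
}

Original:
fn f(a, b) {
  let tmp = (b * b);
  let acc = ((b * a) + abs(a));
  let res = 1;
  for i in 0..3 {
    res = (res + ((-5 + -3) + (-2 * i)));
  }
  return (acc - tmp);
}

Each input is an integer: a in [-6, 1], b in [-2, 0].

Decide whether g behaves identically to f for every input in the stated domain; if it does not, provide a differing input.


Evaluate both at a=-6, b=-2.
f: tmp=4, then acc=18, then res=1, then (i=0), then res=-7, then (i=1), then res=-17, then (i=2), then res=-29, then returns 14
g: tot=12, then acc=18, then cur=1, then cur=-7, then cur=-17, then cur=-29, then returns 18
14 against 18: the behavior changed.
verdict: not equivalent; witness: a=-6, b=-2


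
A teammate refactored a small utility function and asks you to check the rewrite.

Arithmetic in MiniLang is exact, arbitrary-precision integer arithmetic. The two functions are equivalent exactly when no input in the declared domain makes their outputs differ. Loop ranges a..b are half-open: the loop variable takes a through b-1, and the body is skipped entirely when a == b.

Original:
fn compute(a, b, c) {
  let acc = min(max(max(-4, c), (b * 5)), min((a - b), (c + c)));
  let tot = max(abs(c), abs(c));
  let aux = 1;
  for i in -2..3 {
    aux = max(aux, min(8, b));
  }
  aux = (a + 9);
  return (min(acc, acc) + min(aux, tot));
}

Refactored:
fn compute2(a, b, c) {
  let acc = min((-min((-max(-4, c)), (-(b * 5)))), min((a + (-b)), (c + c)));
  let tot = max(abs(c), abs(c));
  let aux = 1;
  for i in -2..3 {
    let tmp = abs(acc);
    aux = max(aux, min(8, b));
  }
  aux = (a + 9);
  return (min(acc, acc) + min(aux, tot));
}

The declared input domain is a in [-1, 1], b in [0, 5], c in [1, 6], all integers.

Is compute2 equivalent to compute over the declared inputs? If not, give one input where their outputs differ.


Reading the diff, among the changes: min/max/abs usage differs; and statement counts differ; and local variable names differ; and arithmetic usage differs.
One worked example (a=-1, b=1, c=2) — compute: acc = -2; tot = 2; aux = 1; [i=-2]; aux = 1; [i=-1]; aux = 1; [i=0]; aux = 1; [i=1]; aux = 1; [i=2]; aux = 1; aux = 8; return 0; compute2: acc = -2; tot = 2; aux = 1; [i=-2]; tmp = 2; aux = 1; [i=-1]; tmp = 2; aux = 1; [i=0]; tmp = 2; aux = 1; [i=1]; tmp = 2; aux = 1; [i=2]; tmp = 2; aux = 1; aux = 8; return 0; agreement on 0.
An exhaustive pass over the 108 declared inputs shows identical outputs.
verdict: equivalent


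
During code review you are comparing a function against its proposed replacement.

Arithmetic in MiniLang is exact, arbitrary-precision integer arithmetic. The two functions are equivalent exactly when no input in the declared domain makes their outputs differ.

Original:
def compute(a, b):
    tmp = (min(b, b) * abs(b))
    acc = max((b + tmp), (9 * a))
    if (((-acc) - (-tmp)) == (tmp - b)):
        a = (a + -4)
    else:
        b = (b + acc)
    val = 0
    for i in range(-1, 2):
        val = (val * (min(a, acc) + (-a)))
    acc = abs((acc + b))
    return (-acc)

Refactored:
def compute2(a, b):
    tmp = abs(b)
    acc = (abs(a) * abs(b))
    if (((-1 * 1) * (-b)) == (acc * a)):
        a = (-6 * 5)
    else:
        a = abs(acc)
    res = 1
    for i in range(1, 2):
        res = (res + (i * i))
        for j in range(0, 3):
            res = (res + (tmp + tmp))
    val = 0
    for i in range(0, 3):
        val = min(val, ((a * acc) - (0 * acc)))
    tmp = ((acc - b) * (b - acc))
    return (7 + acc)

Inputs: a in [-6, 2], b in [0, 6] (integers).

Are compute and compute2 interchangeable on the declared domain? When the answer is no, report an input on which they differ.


Not equivalent: a=-6, b=0 separates them (0 vs 7).
compute: tmp = 0; acc = 0; (((-acc) - (-tmp)) == (tmp - b)) -> true; a = -10; val = 0; [i=-1]; val = 0; [i=0]; val = 0; [i=1]; val = 0; acc = 0; return 0
compute2: tmp = 0; acc = 0; (((-1 * 1) * (-b)) == (acc * a)) -> true; a = -30; res = 1; [i=1]; res = 2; [j=0]; res = 2; [j=1]; res = 2; [j=2]; res = 2; val = 0; [i=0]; val = 0; [i=1]; val = 0; [i=2]; val = 0; tmp = 0; return 7
verdict: not equivalent; witness: a=-6, b=0


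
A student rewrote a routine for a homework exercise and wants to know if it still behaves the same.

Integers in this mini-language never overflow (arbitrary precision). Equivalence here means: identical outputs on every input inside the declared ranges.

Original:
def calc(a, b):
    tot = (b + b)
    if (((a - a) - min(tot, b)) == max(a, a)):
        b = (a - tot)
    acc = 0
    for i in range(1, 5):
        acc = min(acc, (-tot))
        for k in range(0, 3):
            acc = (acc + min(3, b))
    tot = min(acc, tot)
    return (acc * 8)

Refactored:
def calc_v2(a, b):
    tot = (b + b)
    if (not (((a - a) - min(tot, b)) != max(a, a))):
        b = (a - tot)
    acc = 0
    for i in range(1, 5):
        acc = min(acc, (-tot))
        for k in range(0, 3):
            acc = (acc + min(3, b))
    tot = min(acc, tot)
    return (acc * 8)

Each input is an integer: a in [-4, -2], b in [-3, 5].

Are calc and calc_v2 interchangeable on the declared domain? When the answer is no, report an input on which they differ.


Although comparison usage differs; also boolean connective usage differs, 27/27 inputs agree.
verdict: equivalent


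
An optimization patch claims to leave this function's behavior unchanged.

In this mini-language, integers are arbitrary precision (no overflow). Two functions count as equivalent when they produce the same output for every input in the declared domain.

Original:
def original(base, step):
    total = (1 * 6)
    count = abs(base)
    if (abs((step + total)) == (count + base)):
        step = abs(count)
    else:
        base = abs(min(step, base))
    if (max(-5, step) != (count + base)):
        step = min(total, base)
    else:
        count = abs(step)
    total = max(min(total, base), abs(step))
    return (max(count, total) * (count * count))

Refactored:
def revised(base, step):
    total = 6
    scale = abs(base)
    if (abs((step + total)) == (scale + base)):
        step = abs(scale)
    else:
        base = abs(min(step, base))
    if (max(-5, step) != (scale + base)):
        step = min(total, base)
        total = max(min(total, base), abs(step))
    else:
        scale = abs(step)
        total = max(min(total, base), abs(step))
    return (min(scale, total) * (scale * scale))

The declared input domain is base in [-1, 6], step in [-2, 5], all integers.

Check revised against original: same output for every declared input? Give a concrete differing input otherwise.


Not equivalent: base=-1, step=-2 separates them (2 vs 1).
original: total=6, then count=1, then (abs((step + total)) == (count + base)) is false, then base=2, then (max(-5, step) != (count + base)) is true, then step=2, then total=2, then returns 2
revised: total=6, then scale=1, then (abs((step + total)) == (scale + base)) is false, then base=2, then (max(-5, step) != (scale + base)) is true, then step=2, then total=2, then returns 1
verdict: not equivalent; witness: base=-1, step=-2


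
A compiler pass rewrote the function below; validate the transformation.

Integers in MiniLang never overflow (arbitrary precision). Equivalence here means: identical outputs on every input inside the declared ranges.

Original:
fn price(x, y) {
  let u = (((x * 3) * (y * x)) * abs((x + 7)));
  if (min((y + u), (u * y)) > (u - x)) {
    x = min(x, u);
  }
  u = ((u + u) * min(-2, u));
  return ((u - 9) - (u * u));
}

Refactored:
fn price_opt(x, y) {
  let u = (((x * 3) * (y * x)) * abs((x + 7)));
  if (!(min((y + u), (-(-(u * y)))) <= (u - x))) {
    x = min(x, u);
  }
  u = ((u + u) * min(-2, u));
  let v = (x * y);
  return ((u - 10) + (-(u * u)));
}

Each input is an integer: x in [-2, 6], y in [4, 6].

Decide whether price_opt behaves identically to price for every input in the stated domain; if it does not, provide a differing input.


Try x=-2, y=4.
price: u becomes 240; next (min((y + u), (u * y)) > (u - x)) evaluates to true; next x becomes -2; next u becomes -960; next final value -922569
price_opt: u becomes 240; next (!(min((y + u), (-(-(u * y)))) <= (u - x))) evaluates to true; next x becomes -2; next u becomes -960; next v becomes -8; next final value -922570
-922569 and -922570 differ, so these are not the same function on this domain.
verdict: not equivalent; witness: x=-2, y=4


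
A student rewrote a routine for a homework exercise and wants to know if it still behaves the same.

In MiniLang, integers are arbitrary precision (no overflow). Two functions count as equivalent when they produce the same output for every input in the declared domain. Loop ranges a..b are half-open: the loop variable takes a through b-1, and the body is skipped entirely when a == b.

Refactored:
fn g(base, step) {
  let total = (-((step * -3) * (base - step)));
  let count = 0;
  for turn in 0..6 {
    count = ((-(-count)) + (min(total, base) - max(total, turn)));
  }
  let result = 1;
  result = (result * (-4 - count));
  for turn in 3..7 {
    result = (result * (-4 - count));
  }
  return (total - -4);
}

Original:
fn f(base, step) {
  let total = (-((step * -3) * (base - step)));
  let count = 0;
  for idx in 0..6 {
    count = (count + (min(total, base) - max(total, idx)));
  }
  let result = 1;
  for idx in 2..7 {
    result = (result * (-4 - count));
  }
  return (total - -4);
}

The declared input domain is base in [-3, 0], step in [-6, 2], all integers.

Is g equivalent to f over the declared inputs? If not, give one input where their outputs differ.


Equivalent — the differences include arithmetic usage differs, and statement counts differ, and constant usage differs, and loop structure differs, and local variable names differ, yet no declared input distinguishes the two.
Spot check at base=-1, step=-4 — f: total=-36, then count=0, then (idx=0), then count=-36, then (idx=1), then count=-73, then (idx=2), then count=-111, then (idx=3), then count=-150, then (idx=4), then count=-190, then (idx=5), then count=-231, then result=1, then (idx=2), then result=227, then (idx=3), then result=51529, then (idx=4), then result=11697083, then (idx=5), then result=2655237841, then (idx=6), then result=602738989907, then returns -32. g: total=-36, then count=0, then (turn=0), then count=-36, then (turn=1), then count=-73, then (turn=2), then count=-111, then (turn=3), then count=-150, then (turn=4), then count=-190, then (turn=5), then count=-231, then result=1, then result=227, then (turn=3), then result=51529, then (turn=4), then result=11697083, then (turn=5), then result=2655237841, then (turn=6), then result=602738989907, then returns -32. Both give -32.
Sweeping the whole domain (36 inputs) finds no disagreement.
verdict: equivalent


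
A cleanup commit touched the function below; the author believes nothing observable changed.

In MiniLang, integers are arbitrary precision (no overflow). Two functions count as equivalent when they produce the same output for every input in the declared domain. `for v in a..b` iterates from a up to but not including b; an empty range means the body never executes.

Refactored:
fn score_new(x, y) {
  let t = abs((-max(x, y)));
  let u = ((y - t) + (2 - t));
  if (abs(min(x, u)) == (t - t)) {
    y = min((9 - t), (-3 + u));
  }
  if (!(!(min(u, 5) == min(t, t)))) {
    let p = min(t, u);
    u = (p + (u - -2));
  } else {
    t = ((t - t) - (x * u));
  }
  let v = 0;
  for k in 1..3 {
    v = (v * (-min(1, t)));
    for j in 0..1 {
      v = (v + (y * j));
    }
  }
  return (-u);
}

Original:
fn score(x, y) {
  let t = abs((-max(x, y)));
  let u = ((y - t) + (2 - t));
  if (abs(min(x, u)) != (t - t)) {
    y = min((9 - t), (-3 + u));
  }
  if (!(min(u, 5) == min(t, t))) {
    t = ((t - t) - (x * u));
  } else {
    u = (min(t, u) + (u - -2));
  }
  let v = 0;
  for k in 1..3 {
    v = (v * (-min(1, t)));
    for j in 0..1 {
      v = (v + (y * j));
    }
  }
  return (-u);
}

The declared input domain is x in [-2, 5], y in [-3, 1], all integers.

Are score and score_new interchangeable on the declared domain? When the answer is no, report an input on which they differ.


Although `(abs(min(x, u)) != (t - t))` became `(abs(min(x, u)) == (t - t))`, no input in the stated domain can expose it.
Tracing x=1, y=-3: score: t = 1; u = -3; (abs(min(x, u)) != (t - t)) -> true; y = -6; (!(min(u, 5) == min(t, t))) -> true; t = 3; v = 0; [k=1]; v = 0; [j=0]; v = 0; [k=2]; v = 0; [j=0]; v = 0; return 3 | score_new: t = 1; u = -3; (abs(min(x, u)) == (t - t)) -> false; (!(!(min(u, 5) == min(t, t)))) -> false; t = 3; v = 0; [k=1]; v = 0; [j=0]; v = 0; [k=2]; v = 0; [j=0]; v = 0; return 3 — matching result 3.
An exhaustive pass over the 40 declared inputs shows identical outputs.
verdict: equivalent


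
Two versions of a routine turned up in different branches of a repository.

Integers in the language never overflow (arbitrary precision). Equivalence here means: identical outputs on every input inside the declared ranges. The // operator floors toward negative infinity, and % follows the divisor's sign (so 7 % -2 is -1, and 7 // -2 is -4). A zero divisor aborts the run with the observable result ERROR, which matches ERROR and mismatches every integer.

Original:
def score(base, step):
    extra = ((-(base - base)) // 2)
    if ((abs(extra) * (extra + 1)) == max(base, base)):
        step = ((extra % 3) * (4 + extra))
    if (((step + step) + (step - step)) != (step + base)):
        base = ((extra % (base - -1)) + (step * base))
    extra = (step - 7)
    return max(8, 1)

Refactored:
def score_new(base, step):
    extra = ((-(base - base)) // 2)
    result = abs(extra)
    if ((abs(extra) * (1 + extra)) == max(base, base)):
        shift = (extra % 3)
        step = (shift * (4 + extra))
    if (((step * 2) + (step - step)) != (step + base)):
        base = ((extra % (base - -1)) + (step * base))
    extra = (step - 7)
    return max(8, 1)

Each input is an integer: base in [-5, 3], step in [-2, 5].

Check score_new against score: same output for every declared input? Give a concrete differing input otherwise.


Behavior is preserved: although local variable names differ, plus min/max/abs usage differs, plus constant usage differs, plus statement counts differ, plus arithmetic usage differs, the outputs never diverge.
One worked example (base=-2, step=-1) — score: extra = 0; ((abs(extra) * (extra + 1)) == max(base, base)) -> false; (((step + step) + (step - step)) != (step + base)) -> true; base = 2; extra = -8; return 8; score_new: extra = 0; result = 0; ((abs(extra) * (1 + extra)) == max(base, base)) -> false; (((step * 2) + (step - step)) != (step + base)) -> true; base = 2; extra = -8; return 8; agreement on 8.
Checked all 72 inputs in the declared domain: the outputs agree on every one.
verdict: equivalent


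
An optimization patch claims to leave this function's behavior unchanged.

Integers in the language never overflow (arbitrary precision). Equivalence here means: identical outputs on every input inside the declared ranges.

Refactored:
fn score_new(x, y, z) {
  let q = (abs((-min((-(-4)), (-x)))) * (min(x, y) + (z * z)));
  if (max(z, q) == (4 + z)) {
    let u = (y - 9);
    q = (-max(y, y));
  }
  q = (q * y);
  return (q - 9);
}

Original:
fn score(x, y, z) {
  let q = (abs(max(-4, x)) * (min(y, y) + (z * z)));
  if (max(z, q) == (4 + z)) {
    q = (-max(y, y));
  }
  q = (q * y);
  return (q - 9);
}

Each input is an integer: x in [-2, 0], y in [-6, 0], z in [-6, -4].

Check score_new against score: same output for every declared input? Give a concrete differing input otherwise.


x=-2, y=-1, z=-6 yields -79 from score but -77 from score_new.
verdict: not equivalent; witness: x=-2, y=-1, z=-6


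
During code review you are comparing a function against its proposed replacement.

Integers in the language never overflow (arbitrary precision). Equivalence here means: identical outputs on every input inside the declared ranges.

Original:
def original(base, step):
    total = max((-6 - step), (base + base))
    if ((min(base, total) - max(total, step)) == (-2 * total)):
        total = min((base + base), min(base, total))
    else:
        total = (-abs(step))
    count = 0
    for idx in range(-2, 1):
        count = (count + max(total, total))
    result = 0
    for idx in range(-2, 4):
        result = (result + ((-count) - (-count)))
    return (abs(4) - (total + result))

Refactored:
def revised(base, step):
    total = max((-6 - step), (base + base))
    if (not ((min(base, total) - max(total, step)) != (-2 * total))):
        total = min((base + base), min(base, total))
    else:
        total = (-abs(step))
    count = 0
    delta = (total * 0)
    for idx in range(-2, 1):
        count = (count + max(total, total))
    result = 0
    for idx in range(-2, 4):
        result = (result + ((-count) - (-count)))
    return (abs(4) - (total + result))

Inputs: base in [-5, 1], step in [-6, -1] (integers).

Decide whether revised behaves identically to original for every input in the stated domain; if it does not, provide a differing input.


Equivalent — the differences include constant usage differs, plus comparison usage differs, plus arithmetic usage differs, plus boolean connective usage differs, plus statement counts differ, plus local variable names differ, yet no declared input distinguishes the two.
As a probe, take base=-4, step=-5: original runs total becomes -1; next ((min(base, total) - max(total, step)) == (-2 * total)) evaluates to false; next total becomes -5; next count becomes 0; next at idx=-2:; next count becomes -5; next at idx=-1:; next count becomes -10; next at idx=0:; next count becomes -15; next result becomes 0; next at idx=-2:; next result becomes 0; next at idx=-1:; next result becomes 0; next at idx=0:; next result becomes 0; next at idx=1:; next result becomes 0; next at idx=2:; next result becomes 0; next at idx=3:; next result becomes 0; next final value 9; revised runs total becomes -1; next (not ((min(base, total) - max(total, step)) != (-2 * total))) evaluates to false; next total becomes -5; next count becomes 0; next delta becomes 0; next at idx=-2:; next count becomes -5; next at idx=-1:; next count becomes -10; next at idx=0:; next count becomes -15; next result becomes 0; next at idx=-2:; next result becomes 0; next at idx=-1:; next result becomes 0; next at idx=0:; next result becomes 0; next at idx=1:; next result becomes 0; next at idx=2:; next result becomes 0; next at idx=3:; next result becomes 0; next final value 9; both end at 9.
Across all 42 domain points the two functions coincide.
verdict: equivalent


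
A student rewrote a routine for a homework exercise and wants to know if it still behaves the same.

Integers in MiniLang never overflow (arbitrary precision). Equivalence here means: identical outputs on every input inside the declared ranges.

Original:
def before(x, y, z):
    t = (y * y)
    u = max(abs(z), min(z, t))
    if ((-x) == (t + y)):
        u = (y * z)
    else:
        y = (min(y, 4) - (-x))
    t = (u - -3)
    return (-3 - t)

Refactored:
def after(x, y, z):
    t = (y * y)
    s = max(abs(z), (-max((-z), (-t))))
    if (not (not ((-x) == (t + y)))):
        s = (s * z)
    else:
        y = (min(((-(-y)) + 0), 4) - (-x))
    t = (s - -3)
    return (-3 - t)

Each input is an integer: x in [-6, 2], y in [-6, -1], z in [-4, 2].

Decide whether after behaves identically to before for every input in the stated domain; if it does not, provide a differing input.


These are not equivalent — on x=-6, y=-3, z=-4 the outputs split (-18 vs 10).
before: t = 9; u = 4; ((-x) == (t + y)) -> true; u = 12; t = 15; return -18
after: t = 9; s = 4; (not (not ((-x) == (t + y)))) -> true; s = -16; t = -13; return 10
verdict: not equivalent; witness: x=-6, y=-3, z=-4


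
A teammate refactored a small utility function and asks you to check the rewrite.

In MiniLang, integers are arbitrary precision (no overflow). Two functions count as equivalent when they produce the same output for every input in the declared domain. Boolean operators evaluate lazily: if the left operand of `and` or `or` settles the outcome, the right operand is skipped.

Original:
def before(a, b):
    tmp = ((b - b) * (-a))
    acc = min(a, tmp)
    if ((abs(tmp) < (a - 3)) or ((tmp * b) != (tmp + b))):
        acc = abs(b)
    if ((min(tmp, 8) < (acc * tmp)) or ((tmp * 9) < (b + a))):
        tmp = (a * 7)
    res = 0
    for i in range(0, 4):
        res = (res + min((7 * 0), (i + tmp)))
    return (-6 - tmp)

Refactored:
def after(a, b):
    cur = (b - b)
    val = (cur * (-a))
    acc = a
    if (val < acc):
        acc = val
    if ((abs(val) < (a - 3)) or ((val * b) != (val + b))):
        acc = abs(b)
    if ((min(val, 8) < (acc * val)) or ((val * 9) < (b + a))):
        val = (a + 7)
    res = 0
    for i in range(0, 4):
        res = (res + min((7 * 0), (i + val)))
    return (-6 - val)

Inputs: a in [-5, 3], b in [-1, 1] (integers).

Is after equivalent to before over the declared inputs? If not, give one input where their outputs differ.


Try a=0, b=1.
before: tmp=0, then acc=0, then ((abs(tmp) < (a - 3)) or ((tmp * b) != (tmp + b))) is true, then acc=1, then ((min(tmp, 8) < (acc * tmp)) or ((tmp * 9) < (b + a))) is true, then tmp=0, then res=0, then (i=0), then res=0, then (i=1), then res=0, then (i=2), then res=0, then (i=3), then res=0, then returns -6
after: cur=0, then val=0, then acc=0, then (val < acc) is false, then ((abs(val) < (a - 3)) or ((val * b) != (val + b))) is true, then acc=1, then ((min(val, 8) < (acc * val)) or ((val * 9) < (b + a))) is true, then val=7, then res=0, then (i=0), then res=0, then (i=1), then res=0, then (i=2), then res=0, then (i=3), then res=0, then returns -13
-6 != -13, so the rewrite changes behavior.
verdict: not equivalent; witness: a=0, b=1
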